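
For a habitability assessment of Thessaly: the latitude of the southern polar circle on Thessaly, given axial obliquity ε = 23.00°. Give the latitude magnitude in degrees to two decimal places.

67.00°

The polar circle is the lowest latitude that experiences at least one full rotation of continuous darkness at the northern-summer solstice; it lies at |φ| = 90° − ε = 90° − 23.00° = 67.00°.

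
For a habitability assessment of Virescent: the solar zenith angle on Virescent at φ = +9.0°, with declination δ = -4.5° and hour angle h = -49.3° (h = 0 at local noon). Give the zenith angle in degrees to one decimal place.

cos θ_z = sin φ sin δ + cos φ cos δ cos h = -0.012274 + 0.642085 = 0.629811.
θ_z = arccos(0.629811) = 51.0°.

θ_z = 51.0°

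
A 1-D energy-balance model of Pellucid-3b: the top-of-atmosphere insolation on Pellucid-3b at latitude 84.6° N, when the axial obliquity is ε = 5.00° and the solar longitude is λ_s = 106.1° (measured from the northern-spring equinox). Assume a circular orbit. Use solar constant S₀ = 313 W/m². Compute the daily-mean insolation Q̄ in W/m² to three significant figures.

Q̄ ≈ 26.4 W/m²

Solar declination: sin δ = sin ε · sin λ_s = sin 5.00° × sin 106.1° = 0.08374, so δ = +4.803°.
cos H₀ = −tan(+84.6°) tan(+4.803°) = -0.8890, H₀ = 2.6659 rad.
Bracket: H₀ sin φ sin δ + cos φ cos δ sin H₀ = 2.6659×0.99556×0.08374 + 0.09411×0.99649×0.45796 = 0.222251 + 0.042947 = 0.265198.
Q̄ = (S₀/π) × [bracket] = (313/π) × 0.265198 = 26.42 W/m².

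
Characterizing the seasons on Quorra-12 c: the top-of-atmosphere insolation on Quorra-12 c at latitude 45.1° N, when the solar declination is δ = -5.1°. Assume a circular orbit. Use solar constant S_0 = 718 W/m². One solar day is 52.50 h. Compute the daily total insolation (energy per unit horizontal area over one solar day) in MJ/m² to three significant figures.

cos h₀ = −tan(+45.1°) tan(-5.100°) = 0.0896, h₀ = 1.4811 rad.
Bracket: h₀ sin ϕ sin δ + cos ϕ cos δ sin h₀ = 1.4811×0.70834×-0.08889 + 0.70587×0.99604×0.99598 = -0.093256 + 0.700248 = 0.606992.
Q̄ = (S_0/π) × [bracket] = (718/π) × 0.606992 = 138.73 W/m².
Daily total = Q̄ × 52.50 h × 3600 s/h = 138.73 × 52.50 × 3600 / 10⁶ = 26.22 MJ/m².

26.2 MJ/m²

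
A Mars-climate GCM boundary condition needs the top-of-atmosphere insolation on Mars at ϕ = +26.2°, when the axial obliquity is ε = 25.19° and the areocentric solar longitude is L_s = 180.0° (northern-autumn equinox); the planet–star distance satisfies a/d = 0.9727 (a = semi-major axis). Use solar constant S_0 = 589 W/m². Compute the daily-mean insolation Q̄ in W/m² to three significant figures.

sin δ = sin 25.19° × sin 180.0° = 0.00000, so δ = +0.000°.
cos h₀ = −tan(+26.2°) tan(+0.000°) = -0.0000, h₀ = 1.5708 rad.
Bracket: h₀ sin ϕ sin δ + cos ϕ cos δ sin h₀ = 1.5708×0.44151×0.00000 + 0.89726×1.00000×1.00000 = 0.000000 + 0.897260 = 0.897260.
Inverse-square distance factor (a/d)² = 0.9727² = 0.946145.
Q̄ = (S_0/π) × 0.946145 × [bracket] = (589/π) × 0.946145 × 0.897260 = 159.2 W/m².

Q̄ ≈ 159 W/m²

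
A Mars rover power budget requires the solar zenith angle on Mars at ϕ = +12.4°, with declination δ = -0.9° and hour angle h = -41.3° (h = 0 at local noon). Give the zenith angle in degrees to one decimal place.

θ_z = 43.1°

cos θ_z = sin ϕ sin δ + cos ϕ cos δ cos h = -0.003373 + 0.733648 = 0.730275.
θ_z = arccos(0.730275) = 43.1°.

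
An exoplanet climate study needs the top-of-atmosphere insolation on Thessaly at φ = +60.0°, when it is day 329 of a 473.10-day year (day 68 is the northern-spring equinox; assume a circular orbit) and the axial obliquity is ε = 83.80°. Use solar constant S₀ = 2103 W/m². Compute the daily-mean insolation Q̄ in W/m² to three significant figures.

Q̄ ≈ 83.5 W/m²

Solar longitude: λ_s = 360° × (329 − 68)/473.10 = 198.605°.
sin δ = sin 83.80° × sin 198.605° = -0.31718, so δ = -18.492°.
cos H₀ = −tan(+60.0°) tan(-18.492°) = 0.5793, H₀ = 0.9530 rad.
Bracket: H₀ sin φ sin δ + cos φ cos δ sin H₀ = 0.9530×0.86603×-0.31718 + 0.50000×0.94837×0.81513 = -0.261777 + 0.386522 = 0.124745.
Q̄ = (S₀/π) × [bracket] = (2103/π) × 0.124745 = 83.51 W/m².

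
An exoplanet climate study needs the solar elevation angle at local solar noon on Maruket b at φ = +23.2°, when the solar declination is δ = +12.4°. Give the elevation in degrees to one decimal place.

79.2°

At local noon the hour angle is zero, so the zenith angle equals |φ − δ| = |+23.2° − (+12.400°)| = 10.800°.
Elevation = 90° − 10.800° = 79.2°.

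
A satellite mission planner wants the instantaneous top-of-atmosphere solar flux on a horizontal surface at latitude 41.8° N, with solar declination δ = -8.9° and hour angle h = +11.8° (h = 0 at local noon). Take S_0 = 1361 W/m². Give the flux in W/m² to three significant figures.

cos θ_z = sin ϕ sin δ + cos ϕ cos δ cos h = -0.103119 + 0.720936 = 0.617817.
Flux = S_0 · cos θ_z = 1361 × 0.617817 = 840.8 W/m².

841 W/m²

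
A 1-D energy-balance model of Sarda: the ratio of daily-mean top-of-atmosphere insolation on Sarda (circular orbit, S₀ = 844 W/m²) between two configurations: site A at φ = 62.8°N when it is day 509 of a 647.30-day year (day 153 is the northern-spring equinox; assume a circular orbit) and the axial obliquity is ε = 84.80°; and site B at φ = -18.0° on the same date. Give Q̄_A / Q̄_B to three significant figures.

— Configuration A (φ=+62.8°):
Solar longitude: λ_s = 360° × (509 − 153)/647.30 = 197.992°.
sin δ = sin 84.80° × sin 197.992° = -0.30761, so δ = -17.915°.
cos H₀ = −tan(+62.8°) tan(-17.915°) = 0.6290, H₀ = 0.8905 rad.
Bracket: H₀ sin φ sin δ + cos φ cos δ sin H₀ = 0.8905×0.88942×-0.30761 + 0.45710×0.95151×0.77737 = -0.243636 + 0.338106 = 0.094470.
Q̄ = (S₀/π) × [bracket] = (844/π) × 0.094470 = 25.380 W/m².
— Configuration B (φ=-18.0°):
cos H₀ = −tan(-18.0°) tan(-17.915°) = -0.1050, H₀ = 1.6760 rad.
Bracket: H₀ sin φ sin δ + cos φ cos δ sin H₀ = 1.6760×-0.30902×-0.30761 + 0.95106×0.95151×0.99447 = 0.159317 + 0.899939 = 1.059256.
Q̄ = (S₀/π) × [bracket] = (844/π) × 1.059256 = 284.57 W/m².
Ratio Q̄_A / Q̄_B = 25.380 / 284.57 = 0.08919.

Q̄_A / Q̄_B ≈ 0.0892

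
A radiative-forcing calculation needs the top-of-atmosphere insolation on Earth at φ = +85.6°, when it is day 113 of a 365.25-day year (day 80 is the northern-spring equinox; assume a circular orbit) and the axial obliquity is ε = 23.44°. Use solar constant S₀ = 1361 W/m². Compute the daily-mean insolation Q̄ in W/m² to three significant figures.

Q̄ ≈ 290 W/m²

Solar longitude: λ_s = 360° × (113 − 80)/365.25 = 32.526°.
sin δ = sin 23.44° × sin 32.526° = 0.21388, so δ = +12.350°.
cos H₀ = −tan(+85.6°) tan(+12.350°) = -2.8455 ≤ −1 ⇒ polar day, H₀ = π.
Bracket: H₀ sin φ sin δ + cos φ cos δ sin H₀ = 3.1416×0.99705×0.21388 + 0.07672×0.97686×0.00000 = 0.669943 + 0.000000 = 0.669943.
Q̄ = (S₀/π) × [bracket] = (1361/π) × 0.669943 = 290.2 W/m².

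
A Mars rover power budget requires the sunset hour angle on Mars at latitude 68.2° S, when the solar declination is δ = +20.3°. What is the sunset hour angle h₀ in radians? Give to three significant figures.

cos h₀ = −tan ϕ · tan δ = −tan(-68.2°) × tan(+20.300°) = 0.9248, so h₀ = 0.3902 rad = 22.36°.

h₀ = 0.390 rad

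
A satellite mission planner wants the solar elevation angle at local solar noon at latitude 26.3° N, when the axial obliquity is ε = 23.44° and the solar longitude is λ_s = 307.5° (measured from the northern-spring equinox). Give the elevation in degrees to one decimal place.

Solar declination: sin δ = sin ε · sin λ_s = sin 23.44° × sin 307.5° = -0.31559, so δ = -18.396°.
At local noon the hour angle is zero, so the zenith angle equals |φ − δ| = |+26.3° − (-18.396°)| = 44.696°.
Elevation = 90° − 44.696° = 45.3°.

45.3°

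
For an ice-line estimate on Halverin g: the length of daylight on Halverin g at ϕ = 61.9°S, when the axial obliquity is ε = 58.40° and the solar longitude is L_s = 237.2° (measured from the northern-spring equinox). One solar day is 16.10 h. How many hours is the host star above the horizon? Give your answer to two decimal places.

16.10 h

Solar declination: sin δ = sin ε · sin L_s = sin 58.40° × sin 237.2° = -0.71593, so δ = -45.720°.
Sunrise equation: cos h₀ = −tan ϕ · tan δ = -1.9205 ≤ −1, so the host star never sets (polar day) and h₀ = π.
Daylight = 2h₀/(2π) × 16.10 h = (3.1416/π) × 16.10 = 16.10 h.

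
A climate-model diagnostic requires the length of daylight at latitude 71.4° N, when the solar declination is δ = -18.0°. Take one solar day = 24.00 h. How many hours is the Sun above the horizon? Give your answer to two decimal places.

2.01 h

cos H₀ = −tan φ · tan δ = −tan(+71.4°) × tan(-18.000°) = 0.9655, so H₀ = 0.2635 rad = 15.10°.
Daylight = 2H₀/(2π) × 24.00 h = (0.2635/π) × 24.00 = 2.01 h.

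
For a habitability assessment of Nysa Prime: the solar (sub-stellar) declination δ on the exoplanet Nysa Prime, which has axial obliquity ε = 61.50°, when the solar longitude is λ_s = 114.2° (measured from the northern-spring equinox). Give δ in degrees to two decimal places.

sin δ = sin ε · sin λ_s = sin 61.50° × sin 114.2° = 0.801587.
δ = arcsin(0.801587) = +53.28°.

δ = +53.28°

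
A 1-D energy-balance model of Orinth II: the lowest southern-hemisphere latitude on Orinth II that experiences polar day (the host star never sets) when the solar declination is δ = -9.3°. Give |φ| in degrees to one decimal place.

|φ| = 80.7°

Polar day requires cos H₀ = −tan φ tan δ ≤ −1, i.e. tan φ tan δ ≥ 1.
The boundary is |tan φ| · |tan δ| = 1, so |φ| = 90° − |δ| = 90° − 9.3° = 80.7° in the southern hemisphere.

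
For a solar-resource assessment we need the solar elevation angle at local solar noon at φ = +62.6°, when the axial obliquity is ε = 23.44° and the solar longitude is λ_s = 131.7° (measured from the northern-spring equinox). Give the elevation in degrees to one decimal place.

Solar declination: sin δ = sin ε · sin λ_s = sin 23.44° × sin 131.7° = 0.29700, so δ = +17.278°.
At local noon the hour angle is zero, so the zenith angle equals |φ − δ| = |+62.6° − (+17.278°)| = 45.322°.
Elevation = 90° − 45.322° = 44.7°.

44.7°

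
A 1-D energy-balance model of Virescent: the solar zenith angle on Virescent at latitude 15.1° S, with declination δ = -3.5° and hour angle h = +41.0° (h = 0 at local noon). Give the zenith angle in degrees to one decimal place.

θ_z = 42.0°

cos θ_z = sin ϕ sin δ + cos ϕ cos δ cos h = 0.015903 + 0.727292 = 0.743195.
θ_z = arccos(0.743195) = 42.0°.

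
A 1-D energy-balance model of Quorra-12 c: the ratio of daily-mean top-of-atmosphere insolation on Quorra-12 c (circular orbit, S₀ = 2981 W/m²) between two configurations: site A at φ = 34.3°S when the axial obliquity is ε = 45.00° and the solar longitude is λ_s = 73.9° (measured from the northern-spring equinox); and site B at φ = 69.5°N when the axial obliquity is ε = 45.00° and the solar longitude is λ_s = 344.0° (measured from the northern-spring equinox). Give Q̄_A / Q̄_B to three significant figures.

Q̄_A / Q̄_B ≈ 1.22

— Configuration A (φ=-34.3°):
Solar declination: sin δ = sin ε · sin λ_s = sin 45.00° × sin 73.9° = 0.67937, so δ = +42.795°.
cos H₀ = −tan(-34.3°) tan(+42.795°) = 0.6316, H₀ = 0.8872 rad.
Bracket: H₀ sin φ sin δ + cos φ cos δ sin H₀ = 0.8872×-0.56353×0.67937 + 0.82610×0.73379×0.77532 = -0.339660 + 0.469987 = 0.130327.
Q̄ = (S₀/π) × [bracket] = (2981/π) × 0.130327 = 123.66 W/m².
— Configuration B (φ=+69.5°):
Solar declination: sin δ = sin ε · sin λ_s = sin 45.00° × sin 344.0° = -0.19491, so δ = -11.239°.
cos H₀ = −tan(+69.5°) tan(-11.239°) = 0.5315, H₀ = 1.0104 rad.
Bracket: H₀ sin φ sin δ + cos φ cos δ sin H₀ = 1.0104×0.93667×-0.19491 + 0.35021×0.98082×0.84706 = -0.184465 + 0.290959 = 0.106494.
Q̄ = (S₀/π) × [bracket] = (2981/π) × 0.106494 = 101.05 W/m².
Ratio Q̄_A / Q̄_B = 123.66 / 101.05 = 1.224.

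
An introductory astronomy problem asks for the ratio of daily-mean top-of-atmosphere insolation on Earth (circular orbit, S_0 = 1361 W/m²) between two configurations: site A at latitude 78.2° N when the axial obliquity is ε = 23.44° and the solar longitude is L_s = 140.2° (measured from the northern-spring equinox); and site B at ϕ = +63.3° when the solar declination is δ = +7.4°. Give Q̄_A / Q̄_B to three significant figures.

— Configuration A (ϕ=+78.2°):
Solar declination: sin δ = sin ε · sin L_s = sin 23.44° × sin 140.2° = 0.25463, so δ = +14.752°.
cos h₀ = −tan(+78.2°) tan(+14.752°) = -1.2604 ≤ −1 ⇒ polar day, h₀ = π.
Bracket: h₀ sin ϕ sin δ + cos ϕ cos δ sin h₀ = 3.1416×0.97887×0.25463 + 0.20450×0.96704×0.00000 = 0.783043 + 0.000000 = 0.783043.
Q̄ = (S_0/π) × [bracket] = (1361/π) × 0.783043 = 339.23 W/m².
— Configuration B (ϕ=+63.3°):
cos h₀ = −tan(+63.3°) tan(+7.400°) = -0.2582, h₀ = 1.8320 rad.
Bracket: h₀ sin ϕ sin δ + cos ϕ cos δ sin h₀ = 1.8320×0.89337×0.12880 + 0.44932×0.99167×0.96608 = 0.210801 + 0.430463 = 0.641264.
Q̄ = (S_0/π) × [bracket] = (1361/π) × 0.641264 = 277.81 W/m².
Ratio Q̄_A / Q̄_B = 339.23 / 277.81 = 1.221.

Q̄_A / Q̄_B ≈ 1.22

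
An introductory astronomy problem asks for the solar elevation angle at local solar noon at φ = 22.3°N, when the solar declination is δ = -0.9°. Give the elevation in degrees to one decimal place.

At local noon the hour angle is zero, so the zenith angle equals |φ − δ| = |+22.3° − (-0.900°)| = 23.200°.
Elevation = 90° − 23.200° = 66.8°.

66.8°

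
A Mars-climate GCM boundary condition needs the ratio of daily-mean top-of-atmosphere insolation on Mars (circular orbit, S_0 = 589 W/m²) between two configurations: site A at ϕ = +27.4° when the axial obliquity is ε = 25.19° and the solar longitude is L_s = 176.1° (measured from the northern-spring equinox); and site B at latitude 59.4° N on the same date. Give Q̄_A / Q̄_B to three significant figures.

Q̄_A / Q̄_B ≈ 1.66

— Configuration A (ϕ=+27.4°):
Solar declination: sin δ = sin ε · sin L_s = sin 25.19° × sin 176.1° = 0.02895, so δ = +1.659°.
cos h₀ = −tan(+27.4°) tan(+1.659°) = -0.0150, h₀ = 1.5858 rad.
Bracket: h₀ sin ϕ sin δ + cos ϕ cos δ sin h₀ = 1.5858×0.46020×0.02895 + 0.88782×0.99958×0.99989 = 0.021127 + 0.887349 = 0.908476.
Q̄ = (S_0/π) × [bracket] = (589/π) × 0.908476 = 170.33 W/m².
— Configuration B (ϕ=+59.4°):
cos h₀ = −tan(+59.4°) tan(+1.659°) = -0.0490, h₀ = 1.6198 rad.
Bracket: h₀ sin ϕ sin δ + cos ϕ cos δ sin h₀ = 1.6198×0.86074×0.02895 + 0.50904×0.99958×0.99880 = 0.040363 + 0.508216 = 0.548579.
Q̄ = (S_0/π) × [bracket] = (589/π) × 0.548579 = 102.85 W/m².
Ratio Q̄_A / Q̄_B = 170.33 / 102.85 = 1.656.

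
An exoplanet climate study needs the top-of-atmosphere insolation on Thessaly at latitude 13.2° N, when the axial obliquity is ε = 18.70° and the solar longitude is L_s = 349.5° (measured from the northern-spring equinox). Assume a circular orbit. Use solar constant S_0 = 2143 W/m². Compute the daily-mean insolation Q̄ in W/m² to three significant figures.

Solar declination: sin δ = sin ε · sin L_s = sin 18.70° × sin 349.5° = -0.05843, so δ = -3.350°.
cos h₀ = −tan(+13.2°) tan(-3.350°) = 0.0137, h₀ = 1.5571 rad.
Bracket: h₀ sin ϕ sin δ + cos ϕ cos δ sin h₀ = 1.5571×0.22835×-0.05843 + 0.97358×0.99829×0.99991 = -0.020776 + 0.971828 = 0.951052.
Q̄ = (S_0/π) × [bracket] = (2143/π) × 0.951052 = 648.7 W/m².

Q̄ ≈ 649 W/m²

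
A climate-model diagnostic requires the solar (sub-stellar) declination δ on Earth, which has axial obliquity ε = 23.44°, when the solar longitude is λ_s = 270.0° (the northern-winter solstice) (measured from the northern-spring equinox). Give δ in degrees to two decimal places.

sin δ = sin ε · sin λ_s = sin 23.44° × sin 270.0° = -0.397789.
δ = arcsin(-0.397789) = -23.44°.

δ = -23.44°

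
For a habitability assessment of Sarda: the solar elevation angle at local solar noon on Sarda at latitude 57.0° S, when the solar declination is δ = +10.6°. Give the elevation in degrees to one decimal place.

22.4°

At local noon the hour angle is zero, so the zenith angle equals |ϕ − δ| = |-57.0° − (+10.600°)| = 67.600°.
Elevation = 90° − 67.600° = 22.4°.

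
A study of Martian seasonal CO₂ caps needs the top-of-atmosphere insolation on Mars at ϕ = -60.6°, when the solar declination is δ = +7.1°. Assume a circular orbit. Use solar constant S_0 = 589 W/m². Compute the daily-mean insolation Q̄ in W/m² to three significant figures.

Q̄ ≈ 61.9 W/m²

cos h₀ = −tan(-60.6°) tan(+7.100°) = 0.2211, h₀ = 1.3479 rad.
Bracket: h₀ sin ϕ sin δ + cos ϕ cos δ sin h₀ = 1.3479×-0.87121×0.12360 + 0.49090×0.99233×0.97526 = -0.145144 + 0.475083 = 0.329939.
Q̄ = (S_0/π) × [bracket] = (589/π) × 0.329939 = 61.86 W/m².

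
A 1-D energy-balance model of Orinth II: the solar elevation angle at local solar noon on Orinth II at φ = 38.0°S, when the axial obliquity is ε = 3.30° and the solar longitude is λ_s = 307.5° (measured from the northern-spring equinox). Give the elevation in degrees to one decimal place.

54.6°

Solar declination: sin δ = sin ε · sin λ_s = sin 3.30° × sin 307.5° = -0.04567, so δ = -2.618°.
At local noon the hour angle is zero, so the zenith angle equals |φ − δ| = |-38.0° − (-2.618°)| = 35.382°.
Elevation = 90° − 35.382° = 54.6°.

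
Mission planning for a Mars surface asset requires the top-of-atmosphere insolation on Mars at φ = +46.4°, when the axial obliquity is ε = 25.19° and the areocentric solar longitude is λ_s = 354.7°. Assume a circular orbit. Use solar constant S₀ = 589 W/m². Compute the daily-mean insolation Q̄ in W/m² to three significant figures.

Q̄ ≈ 121 W/m²

sin δ = sin 25.19° × sin 354.7° = -0.03931, so δ = -2.253°.
cos H₀ = −tan(+46.4°) tan(-2.253°) = 0.0413, H₀ = 1.5295 rad.
Bracket: H₀ sin φ sin δ + cos φ cos δ sin H₀ = 1.5295×0.72417×-0.03931 + 0.68962×0.99923×0.99915 = -0.043540 + 0.688503 = 0.644963.
Q̄ = (S₀/π) × [bracket] = (589/π) × 0.644963 = 120.9 W/m².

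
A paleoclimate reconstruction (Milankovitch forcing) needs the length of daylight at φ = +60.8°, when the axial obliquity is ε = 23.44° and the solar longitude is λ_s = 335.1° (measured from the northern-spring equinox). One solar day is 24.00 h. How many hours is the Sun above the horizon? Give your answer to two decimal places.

9.64 h

Solar declination: sin δ = sin ε · sin λ_s = sin 23.44° × sin 335.1° = -0.16748, so δ = -9.642°.
cos H₀ = −tan φ · tan δ = −tan(+60.8°) × tan(-9.642°) = 0.3040, so H₀ = 1.2619 rad = 72.30°.
Daylight = 2H₀/(2π) × 24.00 h = (1.2619/π) × 24.00 = 9.64 h.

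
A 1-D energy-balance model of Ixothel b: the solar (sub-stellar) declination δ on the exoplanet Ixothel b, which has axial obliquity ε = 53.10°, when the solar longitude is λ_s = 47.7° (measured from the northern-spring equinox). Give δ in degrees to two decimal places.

sin δ = sin ε · sin λ_s = sin 53.10° × sin 47.7° = 0.591472.
δ = arcsin(0.591472) = +36.26°.

δ = +36.26°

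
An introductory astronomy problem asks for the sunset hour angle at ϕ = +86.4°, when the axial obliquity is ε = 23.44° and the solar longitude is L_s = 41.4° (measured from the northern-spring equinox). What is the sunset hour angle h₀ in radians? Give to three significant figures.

h₀ = 3.14 rad

Solar declination: sin δ = sin ε · sin L_s = sin 23.44° × sin 41.4° = 0.26306, so δ = +15.252°.
Sunrise equation: cos h₀ = −tan ϕ · tan δ = -4.3339 ≤ −1, so the Sun never sets (polar day) and h₀ = π.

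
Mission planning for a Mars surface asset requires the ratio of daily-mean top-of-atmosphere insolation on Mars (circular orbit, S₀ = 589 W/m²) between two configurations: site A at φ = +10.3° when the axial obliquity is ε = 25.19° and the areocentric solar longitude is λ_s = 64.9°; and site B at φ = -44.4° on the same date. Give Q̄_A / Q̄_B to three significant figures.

Q̄_A / Q̄_B ≈ 3.49

— Configuration A (φ=+10.3°):
sin δ = sin 25.19° × sin 64.9° = 0.38543, so δ = +22.670°.
cos H₀ = −tan(+10.3°) tan(+22.670°) = -0.0759, H₀ = 1.6468 rad.
Bracket: H₀ sin φ sin δ + cos φ cos δ sin H₀ = 1.6468×0.17880×0.38543 + 0.98389×0.92274×0.99711 = 0.113489 + 0.905251 = 1.018740.
Q̄ = (S₀/π) × [bracket] = (589/π) × 1.018740 = 191.00 W/m².
— Configuration B (φ=-44.4°):
cos H₀ = −tan(-44.4°) tan(+22.670°) = 0.4090, H₀ = 1.1494 rad.
Bracket: H₀ sin φ sin δ + cos φ cos δ sin H₀ = 1.1494×-0.69966×0.38543 + 0.71447×0.92274×0.91251 = -0.309959 + 0.601591 = 0.291632.
Q̄ = (S₀/π) × [bracket] = (589/π) × 0.291632 = 54.676 W/m².
Ratio Q̄_A / Q̄_B = 191.00 / 54.676 = 3.493.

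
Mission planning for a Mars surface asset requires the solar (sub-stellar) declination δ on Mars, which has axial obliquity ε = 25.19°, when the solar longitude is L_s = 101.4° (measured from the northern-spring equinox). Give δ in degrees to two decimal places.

δ = +24.66°

sin δ = sin ε · sin L_s = sin 25.19° × sin 101.4° = 0.417224.
δ = arcsin(0.417224) = +24.66°.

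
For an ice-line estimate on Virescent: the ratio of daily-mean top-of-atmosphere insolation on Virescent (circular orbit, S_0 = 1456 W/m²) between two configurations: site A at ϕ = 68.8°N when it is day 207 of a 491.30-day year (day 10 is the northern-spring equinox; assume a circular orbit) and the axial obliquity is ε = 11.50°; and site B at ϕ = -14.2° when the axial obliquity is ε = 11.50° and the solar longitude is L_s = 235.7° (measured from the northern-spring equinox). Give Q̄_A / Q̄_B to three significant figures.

— Configuration A (ϕ=+68.8°):
Solar longitude: L_s = 360° × (207 − 10)/491.30 = 144.352°.
sin δ = sin 11.50° × sin 144.352° = 0.11619, so δ = +6.672°.
cos h₀ = −tan(+68.8°) tan(+6.672°) = -0.3016, h₀ = 1.8772 rad.
Bracket: h₀ sin ϕ sin δ + cos ϕ cos δ sin h₀ = 1.8772×0.93232×0.11619 + 0.36162×0.99323×0.95343 = 0.203350 + 0.342445 = 0.545795.
Q̄ = (S_0/π) × [bracket] = (1456/π) × 0.545795 = 252.95 W/m².
— Configuration B (ϕ=-14.2°):
Solar declination: sin δ = sin ε · sin L_s = sin 11.50° × sin 235.7° = -0.16470, so δ = -9.480°.
cos h₀ = −tan(-14.2°) tan(-9.480°) = -0.0423, h₀ = 1.6131 rad.
Bracket: h₀ sin ϕ sin δ + cos ϕ cos δ sin h₀ = 1.6131×-0.24531×-0.16470 + 0.96945×0.98634×0.99911 = 0.065173 + 0.955356 = 1.020529.
Q̄ = (S_0/π) × [bracket] = (1456/π) × 1.020529 = 472.97 W/m².
Ratio Q̄_A / Q̄_B = 252.95 / 472.97 = 0.5348.

Q̄_A / Q̄_B ≈ 0.535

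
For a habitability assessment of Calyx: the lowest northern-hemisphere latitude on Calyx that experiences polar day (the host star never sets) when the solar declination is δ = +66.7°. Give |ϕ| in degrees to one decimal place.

|ϕ| = 23.3°

Polar day requires cos h₀ = −tan ϕ tan δ ≤ −1, i.e. tan ϕ tan δ ≥ 1.
The boundary is |tan ϕ| · |tan δ| = 1, so |ϕ| = 90° − |δ| = 90° − 66.7° = 23.3° in the northern hemisphere.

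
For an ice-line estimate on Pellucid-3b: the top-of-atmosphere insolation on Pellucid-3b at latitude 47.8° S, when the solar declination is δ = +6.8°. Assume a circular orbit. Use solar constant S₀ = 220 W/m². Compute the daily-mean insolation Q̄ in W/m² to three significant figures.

Q̄ ≈ 37.5 W/m²

cos H₀ = −tan(-47.8°) tan(+6.800°) = 0.1315, H₀ = 1.4389 rad.
Bracket: H₀ sin φ sin δ + cos φ cos δ sin H₀ = 1.4389×-0.74080×0.11840 + 0.67172×0.99297×0.99132 = -0.126207 + 0.661208 = 0.535001.
Q̄ = (S₀/π) × [bracket] = (220/π) × 0.535001 = 37.47 W/m².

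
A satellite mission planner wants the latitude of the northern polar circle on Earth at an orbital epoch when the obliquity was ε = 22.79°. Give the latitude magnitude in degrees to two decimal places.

67.21°

The polar circle is the lowest latitude that experiences at least one full rotation of continuous daylight at the northern-summer solstice; it lies at |φ| = 90° − ε = 90° − 22.79° = 67.21°.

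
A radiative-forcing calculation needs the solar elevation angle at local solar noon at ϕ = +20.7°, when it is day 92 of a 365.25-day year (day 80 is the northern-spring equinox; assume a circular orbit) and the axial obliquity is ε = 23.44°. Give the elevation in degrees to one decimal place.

74.0°

Solar longitude: L_s = 360° × (92 − 80)/365.25 = 11.828°.
sin δ = sin 23.44° × sin 11.828° = 0.08153, so δ = +4.677°.
At local noon the hour angle is zero, so the zenith angle equals |ϕ − δ| = |+20.7° − (+4.677°)| = 16.023°.
Elevation = 90° − 16.023° = 74.0°.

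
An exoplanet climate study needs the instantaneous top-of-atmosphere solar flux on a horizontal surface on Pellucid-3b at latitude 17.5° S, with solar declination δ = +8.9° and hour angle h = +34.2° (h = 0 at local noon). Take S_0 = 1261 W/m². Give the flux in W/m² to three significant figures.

924 W/m²

cos θ_z = sin ϕ sin δ + cos ϕ cos δ cos h = -0.046522 + 0.779303 = 0.732781.
Flux = S_0 · cos θ_z = 1261 × 0.732781 = 924.0 W/m².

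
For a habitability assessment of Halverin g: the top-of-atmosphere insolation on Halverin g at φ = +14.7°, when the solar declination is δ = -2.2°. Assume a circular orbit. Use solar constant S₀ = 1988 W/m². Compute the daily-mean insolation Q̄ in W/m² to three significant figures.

cos H₀ = −tan(+14.7°) tan(-2.200°) = 0.0101, H₀ = 1.5607 rad.
Bracket: H₀ sin φ sin δ + cos φ cos δ sin H₀ = 1.5607×0.25376×-0.03839 + 0.96727×0.99926×0.99995 = -0.015204 + 0.966506 = 0.951302.
Q̄ = (S₀/π) × [bracket] = (1988/π) × 0.951302 = 602.0 W/m².

Q̄ ≈ 602 W/m²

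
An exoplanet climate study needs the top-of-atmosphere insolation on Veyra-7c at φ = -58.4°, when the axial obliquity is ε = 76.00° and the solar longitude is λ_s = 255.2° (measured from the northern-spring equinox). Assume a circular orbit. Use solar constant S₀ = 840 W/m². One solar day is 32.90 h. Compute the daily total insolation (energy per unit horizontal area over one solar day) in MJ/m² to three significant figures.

Solar declination: sin δ = sin ε · sin λ_s = sin 76.00° × sin 255.2° = -0.93810, so δ = -69.736°.
cos H₀ = −tan(-58.4°) tan(-69.736°) = -4.4027 ≤ −1 ⇒ polar day, H₀ = π.
Bracket: H₀ sin φ sin δ + cos φ cos δ sin H₀ = 3.1416×-0.85173×-0.93810 + 0.52399×0.34635×0.00000 = 2.510163 + 0.000000 = 2.510163.
Q̄ = (S₀/π) × [bracket] = (840/π) × 2.510163 = 671.17 W/m².
Daily total = Q̄ × 32.90 h × 3600 s/h = 671.17 × 32.90 × 3600 / 10⁶ = 79.49 MJ/m².

79.5 MJ/m²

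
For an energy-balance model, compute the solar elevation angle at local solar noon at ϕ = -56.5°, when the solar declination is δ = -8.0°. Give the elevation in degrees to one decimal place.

At local noon the hour angle is zero, so the zenith angle equals |ϕ − δ| = |-56.5° − (-8.000°)| = 48.500°.
Elevation = 90° − 48.500° = 41.5°.

41.5°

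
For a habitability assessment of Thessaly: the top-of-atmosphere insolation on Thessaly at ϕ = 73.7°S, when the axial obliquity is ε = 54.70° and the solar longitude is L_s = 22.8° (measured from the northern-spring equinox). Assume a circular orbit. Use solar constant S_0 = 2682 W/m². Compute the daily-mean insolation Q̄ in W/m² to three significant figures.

Solar declination: sin δ = sin ε · sin L_s = sin 54.70° × sin 22.8° = 0.31627, so δ = +18.437°.
cos h₀ = −tan(-73.7°) tan(+18.437°) = 1.1401 ≥ 1 ⇒ polar night, h₀ = 0 and Q̄ = 0.

Q̄ ≈ 0.00 W/m²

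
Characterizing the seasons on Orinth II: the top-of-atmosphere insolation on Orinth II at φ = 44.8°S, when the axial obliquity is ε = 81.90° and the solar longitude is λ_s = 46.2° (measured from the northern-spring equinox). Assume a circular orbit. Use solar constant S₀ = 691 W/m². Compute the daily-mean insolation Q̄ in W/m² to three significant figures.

Solar declination: sin δ = sin ε · sin λ_s = sin 81.90° × sin 46.2° = 0.71456, so δ = +45.607°.
cos H₀ = −tan(-44.8°) tan(+45.607°) = 1.0143 ≥ 1 ⇒ polar night, H₀ = 0 and Q̄ = 0.

Q̄ ≈ 0.00 W/m²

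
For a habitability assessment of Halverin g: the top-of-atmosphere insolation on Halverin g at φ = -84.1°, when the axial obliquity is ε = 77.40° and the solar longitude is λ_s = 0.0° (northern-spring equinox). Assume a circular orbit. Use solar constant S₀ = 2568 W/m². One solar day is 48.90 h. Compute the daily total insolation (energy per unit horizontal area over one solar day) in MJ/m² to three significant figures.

14.8 MJ/m²

Solar declination: sin δ = sin ε · sin λ_s = sin 77.40° × sin 0.0° = 0.00000, so δ = +0.000°.
cos H₀ = −tan(-84.1°) tan(+0.000°) = 0.0000, H₀ = 1.5708 rad.
Bracket: H₀ sin φ sin δ + cos φ cos δ sin H₀ = 1.5708×-0.99470×0.00000 + 0.10279×1.00000×1.00000 = -0.000000 + 0.102790 = 0.102790.
Q̄ = (S₀/π) × [bracket] = (2568/π) × 0.102790 = 84.023 W/m².
Daily total = Q̄ × 48.90 h × 3600 s/h = 84.023 × 48.90 × 3600 / 10⁶ = 14.79 MJ/m².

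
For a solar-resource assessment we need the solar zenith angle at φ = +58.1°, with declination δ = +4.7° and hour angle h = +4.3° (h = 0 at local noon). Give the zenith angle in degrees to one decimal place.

θ_z = 53.5°

cos θ_z = sin φ sin δ + cos φ cos δ cos h = 0.069563 + 0.525179 = 0.594742.
θ_z = arccos(0.594742) = 53.5°.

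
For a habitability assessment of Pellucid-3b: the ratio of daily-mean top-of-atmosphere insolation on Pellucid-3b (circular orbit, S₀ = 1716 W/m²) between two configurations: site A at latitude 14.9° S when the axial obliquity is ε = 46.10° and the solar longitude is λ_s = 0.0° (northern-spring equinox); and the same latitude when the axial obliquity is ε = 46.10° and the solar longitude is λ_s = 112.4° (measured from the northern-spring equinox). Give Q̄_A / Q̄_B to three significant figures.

Q̄_A / Q̄_B ≈ 2.05

— Configuration A (φ=-14.9°):
Solar declination: sin δ = sin ε · sin λ_s = sin 46.10° × sin 0.0° = 0.00000, so δ = +0.000°.
cos H₀ = −tan(-14.9°) tan(+0.000°) = 0.0000, H₀ = 1.5708 rad.
Bracket: H₀ sin φ sin δ + cos φ cos δ sin H₀ = 1.5708×-0.25713×0.00000 + 0.96638×1.00000×1.00000 = -0.000000 + 0.966380 = 0.966380.
Q̄ = (S₀/π) × [bracket] = (1716/π) × 0.966380 = 527.86 W/m².
— Configuration B (φ=-14.9°):
Solar declination: sin δ = sin ε · sin λ_s = sin 46.10° × sin 112.4° = 0.66618, so δ = +41.773°.
cos H₀ = −tan(-14.9°) tan(+41.773°) = 0.2377, H₀ = 1.3308 rad.
Bracket: H₀ sin φ sin δ + cos φ cos δ sin H₀ = 1.3308×-0.25713×0.66618 + 0.96638×0.74579×0.97134 = -0.227959 + 0.700061 = 0.472102.
Q̄ = (S₀/π) × [bracket] = (1716/π) × 0.472102 = 257.87 W/m².
Ratio Q̄_A / Q̄_B = 527.86 / 257.87 = 2.047.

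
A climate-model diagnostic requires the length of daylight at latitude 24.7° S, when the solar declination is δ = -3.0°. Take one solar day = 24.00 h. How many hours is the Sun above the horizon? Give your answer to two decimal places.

cos h₀ = −tan ϕ · tan δ = −tan(-24.7°) × tan(-3.000°) = -0.0241, so h₀ = 1.5949 rad = 91.38°.
Daylight = 2h₀/(2π) × 24.00 h = (1.5949/π) × 24.00 = 12.18 h.

12.18 h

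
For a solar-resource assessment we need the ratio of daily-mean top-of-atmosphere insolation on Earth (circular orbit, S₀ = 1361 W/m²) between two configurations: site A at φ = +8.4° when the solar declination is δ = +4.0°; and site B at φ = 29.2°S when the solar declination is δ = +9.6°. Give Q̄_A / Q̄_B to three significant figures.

— Configuration A (φ=+8.4°):
cos H₀ = −tan(+8.4°) tan(+4.000°) = -0.0103, H₀ = 1.5811 rad.
Bracket: H₀ sin φ sin δ + cos φ cos δ sin H₀ = 1.5811×0.14608×0.06976 + 0.98927×0.99756×0.99995 = 0.016112 + 0.986807 = 1.002919.
Q̄ = (S₀/π) × [bracket] = (1361/π) × 1.002919 = 434.48 W/m².
— Configuration B (φ=-29.2°):
cos H₀ = −tan(-29.2°) tan(+9.600°) = 0.0945, H₀ = 1.4761 rad.
Bracket: H₀ sin φ sin δ + cos φ cos δ sin H₀ = 1.4761×-0.48786×0.16677 + 0.87292×0.98600×0.99552 = -0.120096 + 0.856843 = 0.736747.
Q̄ = (S₀/π) × [bracket] = (1361/π) × 0.736747 = 319.17 W/m².
Ratio Q̄_A / Q̄_B = 434.48 / 319.17 = 1.361.

Q̄_A / Q̄_B ≈ 1.36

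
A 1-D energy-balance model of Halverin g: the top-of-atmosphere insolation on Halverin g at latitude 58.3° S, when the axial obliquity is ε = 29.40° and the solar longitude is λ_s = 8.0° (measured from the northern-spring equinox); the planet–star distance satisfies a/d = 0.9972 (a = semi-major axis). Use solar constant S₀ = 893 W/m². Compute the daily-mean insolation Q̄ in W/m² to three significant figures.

Q̄ ≈ 123 W/m²

Solar declination: sin δ = sin ε · sin λ_s = sin 29.40° × sin 8.0° = 0.06832, so δ = +3.918°.
cos H₀ = −tan(-58.3°) tan(+3.918°) = 0.1109, H₀ = 1.4597 rad.
Bracket: H₀ sin φ sin δ + cos φ cos δ sin H₀ = 1.4597×-0.85081×0.06832 + 0.52547×0.99766×0.99383 = -0.084848 + 0.521006 = 0.436158.
Inverse-square distance factor (a/d)² = 0.9972² = 0.994408.
Q̄ = (S₀/π) × 0.994408 × [bracket] = (893/π) × 0.994408 × 0.436158 = 123.3 W/m².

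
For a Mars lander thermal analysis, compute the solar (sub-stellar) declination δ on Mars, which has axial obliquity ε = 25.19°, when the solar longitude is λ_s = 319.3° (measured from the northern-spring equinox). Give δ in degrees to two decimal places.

δ = -16.11°

sin δ = sin ε · sin λ_s = sin 25.19° × sin 319.3° = -0.277547.
δ = arcsin(-0.277547) = -16.11°.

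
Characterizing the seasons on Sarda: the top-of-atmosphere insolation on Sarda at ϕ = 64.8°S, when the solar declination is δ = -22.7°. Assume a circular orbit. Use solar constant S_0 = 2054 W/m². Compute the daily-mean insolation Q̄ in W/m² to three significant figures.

Q̄ ≈ 726 W/m²

cos h₀ = −tan(-64.8°) tan(-22.700°) = -0.8890, h₀ = 2.6658 rad.
Bracket: h₀ sin ϕ sin δ + cos ϕ cos δ sin h₀ = 2.6658×-0.90483×-0.38591 + 0.42578×0.92254×0.45800 = 0.930852 + 0.179902 = 1.110754.
Q̄ = (S_0/π) × [bracket] = (2054/π) × 1.110754 = 726.2 W/m².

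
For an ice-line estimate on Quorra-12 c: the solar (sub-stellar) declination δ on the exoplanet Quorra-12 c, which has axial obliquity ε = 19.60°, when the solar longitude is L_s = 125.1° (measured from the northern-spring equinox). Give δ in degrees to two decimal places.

δ = +15.93°

sin δ = sin ε · sin L_s = sin 19.60° × sin 125.1° = 0.274450.
δ = arcsin(0.274450) = +15.93°.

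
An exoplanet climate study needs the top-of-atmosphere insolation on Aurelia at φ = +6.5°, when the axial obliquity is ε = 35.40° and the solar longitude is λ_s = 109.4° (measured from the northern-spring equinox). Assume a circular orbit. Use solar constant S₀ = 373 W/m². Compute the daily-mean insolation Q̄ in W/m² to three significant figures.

Solar declination: sin δ = sin ε · sin λ_s = sin 35.40° × sin 109.4° = 0.54639, so δ = +33.120°.
cos H₀ = −tan(+6.5°) tan(+33.120°) = -0.0743, H₀ = 1.6452 rad.
Bracket: H₀ sin φ sin δ + cos φ cos δ sin H₀ = 1.6452×0.11320×0.54639 + 0.99357×0.83753×0.99723 = 0.101758 + 0.829840 = 0.931598.
Q̄ = (S₀/π) × [bracket] = (373/π) × 0.931598 = 110.6 W/m².

Q̄ ≈ 111 W/m²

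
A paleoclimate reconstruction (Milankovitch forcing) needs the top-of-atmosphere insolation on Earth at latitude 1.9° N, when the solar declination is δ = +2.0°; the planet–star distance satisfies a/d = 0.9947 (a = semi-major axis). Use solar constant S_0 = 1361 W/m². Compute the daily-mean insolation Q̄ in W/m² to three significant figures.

Q̄ ≈ 429 W/m²

cos h₀ = −tan(+1.9°) tan(+2.000°) = -0.0012, h₀ = 1.5720 rad.
Bracket: h₀ sin ϕ sin δ + cos ϕ cos δ sin h₀ = 1.5720×0.03316×0.03490 + 0.99945×0.99939×1.00000 = 0.001819 + 0.998840 = 1.000659.
Inverse-square distance factor (a/d)² = 0.9947² = 0.989428.
Q̄ = (S_0/π) × 0.989428 × [bracket] = (1361/π) × 0.989428 × 1.000659 = 428.9 W/m².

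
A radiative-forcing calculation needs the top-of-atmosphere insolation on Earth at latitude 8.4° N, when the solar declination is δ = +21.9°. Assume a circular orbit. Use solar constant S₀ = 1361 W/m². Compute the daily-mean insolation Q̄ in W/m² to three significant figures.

Q̄ ≈ 435 W/m²

cos H₀ = −tan(+8.4°) tan(+21.900°) = -0.0594, H₀ = 1.6302 rad.
Bracket: H₀ sin φ sin δ + cos φ cos δ sin H₀ = 1.6302×0.14608×0.37299 + 0.98927×0.92784×0.99824 = 0.088824 + 0.916269 = 1.005093.
Q̄ = (S₀/π) × [bracket] = (1361/π) × 1.005093 = 435.4 W/m².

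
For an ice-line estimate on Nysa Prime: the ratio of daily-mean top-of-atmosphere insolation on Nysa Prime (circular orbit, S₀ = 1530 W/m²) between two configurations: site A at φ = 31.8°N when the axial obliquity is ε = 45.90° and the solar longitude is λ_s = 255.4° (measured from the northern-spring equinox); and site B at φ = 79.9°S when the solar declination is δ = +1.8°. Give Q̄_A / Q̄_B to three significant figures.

Q̄_A / Q̄_B ≈ 1.15

— Configuration A (φ=+31.8°):
Solar declination: sin δ = sin ε · sin λ_s = sin 45.90° × sin 255.4° = -0.69494, so δ = -44.022°.
cos H₀ = −tan(+31.8°) tan(-44.022°) = 0.5992, H₀ = 0.9283 rad.
Bracket: H₀ sin φ sin δ + cos φ cos δ sin H₀ = 0.9283×0.52696×-0.69494 + 0.84989×0.71907×0.80059 = -0.339949 + 0.489265 = 0.149316.
Q̄ = (S₀/π) × [bracket] = (1530/π) × 0.149316 = 72.719 W/m².
— Configuration B (φ=-79.9°):
cos H₀ = −tan(-79.9°) tan(+1.800°) = 0.1764, H₀ = 1.3934 rad.
Bracket: H₀ sin φ sin δ + cos φ cos δ sin H₀ = 1.3934×-0.98450×0.03141 + 0.17537×0.99951×0.98431 = -0.043088 + 0.172534 = 0.129446.
Q̄ = (S₀/π) × [bracket] = (1530/π) × 0.129446 = 63.042 W/m².
Ratio Q̄_A / Q̄_B = 72.719 / 63.042 = 1.154.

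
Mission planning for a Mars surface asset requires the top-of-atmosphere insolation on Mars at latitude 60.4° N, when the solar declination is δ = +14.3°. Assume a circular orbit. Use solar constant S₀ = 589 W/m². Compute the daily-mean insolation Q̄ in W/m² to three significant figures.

cos H₀ = −tan(+60.4°) tan(+14.300°) = -0.4487, H₀ = 2.0361 rad.
Bracket: H₀ sin φ sin δ + cos φ cos δ sin H₀ = 2.0361×0.86949×0.24700 + 0.49394×0.96902×0.89368 = 0.437281 + 0.427749 = 0.865030.
Q̄ = (S₀/π) × [bracket] = (589/π) × 0.865030 = 162.2 W/m².

Q̄ ≈ 162 W/m²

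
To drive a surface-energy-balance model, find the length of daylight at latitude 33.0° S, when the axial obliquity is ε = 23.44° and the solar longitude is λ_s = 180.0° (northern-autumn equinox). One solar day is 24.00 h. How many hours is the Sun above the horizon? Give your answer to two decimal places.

Solar declination: sin δ = sin ε · sin λ_s = sin 23.44° × sin 180.0° = 0.00000, so δ = +0.000°.
cos H₀ = −tan φ · tan δ = −tan(-33.0°) × tan(+0.000°) = 0.0000, so H₀ = 1.5708 rad = 90.00°.
Daylight = 2H₀/(2π) × 24.00 h = (1.5708/π) × 24.00 = 12.00 h.

12.00 h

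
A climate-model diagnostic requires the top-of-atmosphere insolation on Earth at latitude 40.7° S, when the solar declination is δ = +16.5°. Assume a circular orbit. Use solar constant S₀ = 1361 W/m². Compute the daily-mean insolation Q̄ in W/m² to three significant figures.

Q̄ ≈ 199 W/m²

cos H₀ = −tan(-40.7°) tan(+16.500°) = 0.2548, H₀ = 1.3132 rad.
Bracket: H₀ sin φ sin δ + cos φ cos δ sin H₀ = 1.3132×-0.65210×0.28402 + 0.75813×0.95882×0.96700 = -0.243217 + 0.702922 = 0.459705.
Q̄ = (S₀/π) × [bracket] = (1361/π) × 0.459705 = 199.2 W/m².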